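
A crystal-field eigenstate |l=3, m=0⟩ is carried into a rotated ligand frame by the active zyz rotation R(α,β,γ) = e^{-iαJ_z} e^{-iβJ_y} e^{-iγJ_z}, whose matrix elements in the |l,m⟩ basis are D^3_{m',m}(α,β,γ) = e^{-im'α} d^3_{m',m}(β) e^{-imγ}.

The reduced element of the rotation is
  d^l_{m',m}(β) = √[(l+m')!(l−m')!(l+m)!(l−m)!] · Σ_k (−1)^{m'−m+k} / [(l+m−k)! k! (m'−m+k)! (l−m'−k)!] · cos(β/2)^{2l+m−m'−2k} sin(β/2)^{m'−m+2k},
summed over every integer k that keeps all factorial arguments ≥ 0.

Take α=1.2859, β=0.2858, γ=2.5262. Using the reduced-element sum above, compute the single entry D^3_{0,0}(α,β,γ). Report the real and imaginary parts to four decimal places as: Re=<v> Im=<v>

D^3_{0,0}(1.2859,0.2858,2.5262) = e^{-i·0·1.2859}·d^3_{0,0}(0.2858)·e^{-i·0·2.5262}. Compute d first:
With c≡cos(β/2)=0.989807 and s≡sin(β/2)=0.142414, N=[6·6·6·6]^{1/2}=36.000000
k∈{0,1,2,3} keeps every argument non-negative
  k=0: (−1)^0·36.0000/(36)·0.9898^6·0.1424^0 = +0.940380
  k=1: (−1)^1·36.0000/(4)·0.9898^4·0.1424^2 = -0.175207
  k=2: (−1)^2·36.0000/(4)·0.9898^2·0.1424^4 = +0.003627
  k=3: (−1)^3·36.0000/(36)·0.9898^0·0.1424^6 = -0.000008
d^3_{0,0}(0.2858) = +0.940380 -0.175207 +0.003627 -0.000008 = +0.768792
Phases: e^{-i·(0)·1.2859}=+1.000000+0.000000i, e^{-i·(0)·2.5262}=+1.000000+0.000000i ⇒ D=+0.768792+0.000000i

Re=0.7688 Im=0.0000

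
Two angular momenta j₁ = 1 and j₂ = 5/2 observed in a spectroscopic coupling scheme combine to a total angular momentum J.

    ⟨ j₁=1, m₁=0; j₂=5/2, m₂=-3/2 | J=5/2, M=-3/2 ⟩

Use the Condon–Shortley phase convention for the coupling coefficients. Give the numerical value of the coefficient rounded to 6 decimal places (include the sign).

j₁+j₂−J=1  J+j₁−j₂=1  J−j₁+j₂=4  j₁+j₂+J+1=7
(j₁±m₁, j₂±m₂, J±M) = (1,1,1,4,1,4)
P² = 576/35
sum k=0..1:
  [0] +1/6 = 1/6
  [1] −1/24 = -1/24
S = 1/8
C² = P²·S² = 9/35 ; C = +0.507093

+0.507093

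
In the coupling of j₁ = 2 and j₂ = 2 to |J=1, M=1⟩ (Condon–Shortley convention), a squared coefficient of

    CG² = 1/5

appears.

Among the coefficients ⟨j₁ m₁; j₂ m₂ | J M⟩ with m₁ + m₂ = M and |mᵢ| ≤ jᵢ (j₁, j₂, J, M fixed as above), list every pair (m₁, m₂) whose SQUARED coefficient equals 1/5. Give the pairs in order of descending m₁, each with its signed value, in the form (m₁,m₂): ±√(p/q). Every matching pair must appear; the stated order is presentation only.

Admissible pairs with m₁+m₂ = M = 1: (-1,2), (0,1), (1,0), (2,-1)
  (m₁,m₂)=(2,-1): CG² = 1/5, CG = +√(1/5)   ← matches the target
  (m₁,m₂)=(1,0): CG² = 3/10, CG = −√(3/10)
  (m₁,m₂)=(0,1): CG² = 3/10, CG = +√(3/10)
  (m₁,m₂)=(-1,2): CG² = 1/5, CG = −√(1/5)   ← matches the target
Pairs with CG² = 1/5: (2,-1): +√(1/5); (-1,2): −√(1/5)

(2,-1): +√(1/5); (-1,2): −√(1/5)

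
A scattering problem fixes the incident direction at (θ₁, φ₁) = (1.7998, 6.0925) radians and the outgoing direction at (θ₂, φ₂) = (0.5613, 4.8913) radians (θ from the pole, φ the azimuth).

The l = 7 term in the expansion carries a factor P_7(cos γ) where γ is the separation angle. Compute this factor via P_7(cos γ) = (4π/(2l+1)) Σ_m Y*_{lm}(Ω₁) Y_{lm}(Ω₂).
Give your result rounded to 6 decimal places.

0.010745

Expand P_7 via completeness: Σ_{m} conj(Y_{7,m}) at Ω₁ times Y_{7,m} at Ω₂ —
  m=-7: (+0.097153-0.403994i) × (-0.005749-0.001895i) = -0.001324+0.002139i  (running Σ = -0.001324+0.002139i)
  m=-6: (-0.149977+0.329899i) × (-0.017187+0.031661i) = -0.007867-0.010418i  (running Σ = -0.009192-0.008280i)
  m=-5: (-0.061426+0.086523i) × (+0.101700+0.081610i) = -0.013308+0.003786i  (running Σ = -0.022500-0.004493i)
  m=-4: (+0.252448-0.241261i) × (+0.237741-0.206690i) = +0.010151-0.109536i  (running Σ = -0.012348-0.114029i)
  m=-3: (-0.001837+0.001183i) × (-0.248667-0.417929i) = +0.000951+0.000474i  (running Σ = -0.011397-0.113556i)
  m=-2: (-0.303638+0.121760i) × (-0.337919+0.126354i) = +0.087220-0.079511i  (running Σ = +0.075823-0.193066i)
  m=-1: (+0.042820-0.008266i) × (-0.027696-0.153146i) = -0.002452-0.006329i  (running Σ = +0.073371-0.199395i)
  m=0: (+0.318530-0.000000i) × (-0.420420+0.000000i) = -0.133916+0.000000i  (running Σ = -0.060545-0.199395i)
  m=1: (-0.042820-0.008266i) × (+0.027696-0.153146i) = -0.002452+0.006329i  (running Σ = -0.062997-0.193066i)
  m=2: (-0.303638-0.121760i) × (-0.337919-0.126354i) = +0.087220+0.079511i  (running Σ = +0.024223-0.113556i)
  m=3: (+0.001837+0.001183i) × (+0.248667-0.417929i) = +0.000951-0.000474i  (running Σ = +0.025175-0.114029i)
  m=4: (+0.252448+0.241261i) × (+0.237741+0.206690i) = +0.010151+0.109536i  (running Σ = +0.035326-0.004493i)
  m=5: (+0.061426+0.086523i) × (-0.101700+0.081610i) = -0.013308-0.003786i  (running Σ = +0.022018-0.008280i)
  m=6: (-0.149977-0.329899i) × (-0.017187-0.031661i) = -0.007867+0.010418i  (running Σ = +0.014150+0.002139i)
  m=7: (-0.097153-0.403994i) × (+0.005749-0.001895i) = -0.001324-0.002139i  (running Σ = +0.012826-0.000000i)
Σ over m = +0.012826-0.000000i; ×(4π/15) → +0.010745-0.000000i. Real part: 0.010745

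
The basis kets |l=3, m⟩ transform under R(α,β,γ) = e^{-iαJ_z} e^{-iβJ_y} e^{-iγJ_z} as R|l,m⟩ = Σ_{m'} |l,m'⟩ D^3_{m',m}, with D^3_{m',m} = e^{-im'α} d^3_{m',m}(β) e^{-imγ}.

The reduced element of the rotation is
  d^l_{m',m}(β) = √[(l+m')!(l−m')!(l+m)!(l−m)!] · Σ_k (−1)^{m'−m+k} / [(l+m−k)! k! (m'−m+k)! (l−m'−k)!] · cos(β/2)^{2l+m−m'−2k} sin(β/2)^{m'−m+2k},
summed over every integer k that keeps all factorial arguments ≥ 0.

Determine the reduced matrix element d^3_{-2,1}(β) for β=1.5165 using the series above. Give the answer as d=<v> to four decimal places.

d=0.4341

d^3_{-2,1}(β=1.5165) via the finite sum:
With c≡cos(β/2)=0.726041 and s≡sin(β/2)=0.687652, N=[1·120·24·2]^{1/2}=75.894664
k: max(0,(1)−(-2))=3 … min(3+(1),3−(-2))=4
  k=3: (−1)^0·75.8947/(12)·0.7260^3·0.6877^3 = +0.787079
  k=4: (−1)^1·75.8947/(24)·0.7260^1·0.6877^5 = -0.353024
d^3_{-2,1}(1.5165) = +0.787079 -0.353024 = +0.434055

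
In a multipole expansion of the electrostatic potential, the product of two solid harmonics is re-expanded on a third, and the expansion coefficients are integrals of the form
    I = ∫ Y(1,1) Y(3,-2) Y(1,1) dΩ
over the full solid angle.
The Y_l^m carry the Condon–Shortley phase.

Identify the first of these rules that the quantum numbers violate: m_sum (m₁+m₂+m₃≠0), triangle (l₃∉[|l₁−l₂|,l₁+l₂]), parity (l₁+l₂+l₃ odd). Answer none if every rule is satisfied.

triangle

Σmᵢ = 0  ✓
l₃∈[|l₁−l₂|,l₁+l₂]=[2,4] required, l₃=1 fails  ✗
Σlᵢ = 5 ⇒ odd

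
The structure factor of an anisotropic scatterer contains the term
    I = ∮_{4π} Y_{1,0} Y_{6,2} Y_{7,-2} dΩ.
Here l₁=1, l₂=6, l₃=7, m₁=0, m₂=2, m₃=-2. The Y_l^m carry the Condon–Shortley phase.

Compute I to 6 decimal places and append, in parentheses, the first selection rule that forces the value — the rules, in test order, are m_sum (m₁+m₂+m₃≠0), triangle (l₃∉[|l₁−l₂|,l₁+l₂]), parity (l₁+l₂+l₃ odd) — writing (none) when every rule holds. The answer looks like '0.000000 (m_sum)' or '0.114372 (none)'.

0.234717 (none)

m-sum 0 ✓  L=14 even ✓  5≤7≤7 ✓
Π(2lᵢ+1) = 3×13×15 = 585
triangle coeff Δ(1,6,7) = 1/1365
Σ_t [0,0]: t=0:+1/518400 = 1/518400
(3j)²=7/195 [(1 6 7; 0 0 0)], sign=-1
Σ_t [0,0]: t=0:+1/967680 = 1/967680
(3j)²=3/91 [(1 6 7; 0 2 -2)], sign=-1
⇒ 4πI² = 9/13
I = (+1)√(9/13/(4π)) = 0.23471705
No selection rule forces the value: the integral is nonzero (none).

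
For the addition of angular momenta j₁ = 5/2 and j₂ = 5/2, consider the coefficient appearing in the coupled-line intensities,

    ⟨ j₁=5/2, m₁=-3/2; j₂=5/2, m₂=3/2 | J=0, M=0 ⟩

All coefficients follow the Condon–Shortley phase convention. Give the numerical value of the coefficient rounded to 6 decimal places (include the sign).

j₁+j₂−J=5  J+j₁−j₂=0  J−j₁+j₂=0  j₁+j₂+J+1=6
(j₁±m₁, j₂±m₂, J±M) = (1,4,4,1,0,0)
P² = 96
sum k=4..4:
  [4] +1/24 = 1/24
S = 1/24
C² = P²·S² = 1/6 ; C = +0.408248

+√(1/6) ≈ +0.408248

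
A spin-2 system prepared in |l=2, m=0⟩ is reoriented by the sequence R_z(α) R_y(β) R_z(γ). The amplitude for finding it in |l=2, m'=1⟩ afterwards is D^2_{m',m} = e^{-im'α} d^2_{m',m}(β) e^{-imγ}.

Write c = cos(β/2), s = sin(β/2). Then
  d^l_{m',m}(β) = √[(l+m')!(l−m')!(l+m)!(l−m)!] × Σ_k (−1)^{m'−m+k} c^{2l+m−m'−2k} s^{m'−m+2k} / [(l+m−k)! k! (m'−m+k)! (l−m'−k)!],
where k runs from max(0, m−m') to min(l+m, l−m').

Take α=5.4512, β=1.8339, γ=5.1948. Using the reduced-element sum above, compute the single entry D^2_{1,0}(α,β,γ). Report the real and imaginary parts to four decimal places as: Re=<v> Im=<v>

First d^2_{1,0}(β=1.8339), then the phase factors e^{-i(1)α} and e^{-i(0)γ}:
c=cos(1.833900/2)=0.608244, s=sin(1.833900/2)=0.793750; N=√[6·1·2·2]=4.898979
The bounds max(0,m−m')=0 and min(l+m,l−m')=1 give 2 terms
  k=0: (−1)^1·4.8990/(2)·0.6082^3·0.7938^1 = -0.437515
  k=1: (−1)^2·4.8990/(2)·0.6082^1·0.7938^3 = +0.745083
d^2_{1,0}(1.8339) = -0.437515 +0.745083 = +0.307569
D = (+0.673409+0.739270i)·(+0.307569)·(+1.000000+0.000000i) = +0.207120+0.227376i

Re=0.2071 Im=0.2274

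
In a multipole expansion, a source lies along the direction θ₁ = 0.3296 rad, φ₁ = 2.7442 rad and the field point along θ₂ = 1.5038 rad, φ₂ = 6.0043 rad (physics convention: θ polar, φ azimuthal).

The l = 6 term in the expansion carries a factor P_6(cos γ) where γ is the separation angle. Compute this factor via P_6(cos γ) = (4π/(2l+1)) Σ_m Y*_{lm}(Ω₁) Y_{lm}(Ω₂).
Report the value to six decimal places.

Addition theorem: P_6(cos γ) = (4π/13) Σ_m Y*_{lm}(Ω₁) Y_{lm}(Ω₂), m = −6…6:
  m=-6: Y*=(-0.000404, -0.000382)  Y=(-0.048775, 0.474116)  product (0.000201, -0.000173)
  m=-5: Y*=(0.002274, 0.005144)  Y=(0.019437, 0.109062)  product (-0.000517, 0.000348)
  m=-4: Y*=(-0.000650, -0.034637)  Y=(-0.147806, -0.301920)  product (-0.010361, 0.005316)
  m=-3: Y*=(-0.052895, 0.132965)  Y=(-0.085627, -0.094887)  product (0.017146, -0.006366)
  m=-2: Y*=(0.270860, -0.275993)  Y=(0.253083, 0.157886)  product (0.112125, -0.027084)
  m=-1: Y*=(-0.534065, 0.224159)  Y=(0.128736, 0.036863)  product (-0.077017, 0.009170)
  m=+0: Y*=(0.145146, -0.000000)  Y=(-0.288332, 0.000000)  product (-0.041850, 0.000000)
  m=+1: Y*=(0.534065, 0.224159)  Y=(-0.128736, 0.036863)  product (-0.077017, -0.009170)
  m=+2: Y*=(0.270860, 0.275993)  Y=(0.253083, -0.157886)  product (0.112125, 0.027084)
  m=+3: Y*=(0.052895, 0.132965)  Y=(0.085627, -0.094887)  product (0.017146, 0.006366)
  m=+4: Y*=(-0.000650, 0.034637)  Y=(-0.147806, 0.301920)  product (-0.010361, -0.005316)
  m=+5: Y*=(-0.002274, 0.005144)  Y=(-0.019437, 0.109062)  product (-0.000517, -0.000348)
  m=+6: Y*=(-0.000404, 0.000382)  Y=(-0.048775, -0.474116)  product (0.000201, 0.000173)
Accumulated sum (0.041304, 0.000000); after 4π/(2l+1) scaling, (0.039926, 0.000000) ⇒ P_6 = 0.039926

0.039926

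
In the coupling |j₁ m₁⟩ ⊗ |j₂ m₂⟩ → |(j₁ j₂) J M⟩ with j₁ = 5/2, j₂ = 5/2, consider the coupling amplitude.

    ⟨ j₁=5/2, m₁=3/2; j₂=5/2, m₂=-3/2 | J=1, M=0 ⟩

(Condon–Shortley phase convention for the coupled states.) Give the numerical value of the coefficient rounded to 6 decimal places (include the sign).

−√(9/70) ≈ -0.358569

triangle: 4!·1!·1!/7! = 24/5040
(j±m)!: 4!·1!·1!·4!·1!·1! = 576
prefactor² = (2J+1)·Δ·N² = 288/35
  k=0: +1/(0!·4!·1!·1!·0!·0!) = 1/24
  k=1: −1/(1!·3!·0!·0!·1!·1!) = -1/6
Σ = -1/8  ⇒  CG² = 288/35·(-1/8)² = 9/70
CG = −√(9/70) = -0.358569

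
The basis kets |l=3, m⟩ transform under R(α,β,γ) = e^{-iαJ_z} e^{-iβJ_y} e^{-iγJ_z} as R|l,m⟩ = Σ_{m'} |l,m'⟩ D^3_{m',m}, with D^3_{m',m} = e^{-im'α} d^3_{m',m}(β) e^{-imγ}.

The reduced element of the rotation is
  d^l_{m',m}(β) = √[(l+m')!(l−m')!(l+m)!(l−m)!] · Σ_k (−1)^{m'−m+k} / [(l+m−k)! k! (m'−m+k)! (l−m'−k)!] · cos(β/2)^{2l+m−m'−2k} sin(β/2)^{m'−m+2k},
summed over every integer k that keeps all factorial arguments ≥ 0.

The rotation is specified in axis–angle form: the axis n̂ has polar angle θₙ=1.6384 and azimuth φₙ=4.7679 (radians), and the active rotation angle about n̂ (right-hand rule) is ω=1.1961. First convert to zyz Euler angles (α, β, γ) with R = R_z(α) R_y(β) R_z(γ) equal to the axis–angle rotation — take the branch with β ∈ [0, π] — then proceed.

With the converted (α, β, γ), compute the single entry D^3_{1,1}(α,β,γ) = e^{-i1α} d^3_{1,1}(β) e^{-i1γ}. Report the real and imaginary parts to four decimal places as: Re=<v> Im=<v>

Axis–angle → zyz. n̂ = (sinθₙcosφₙ, sinθₙsinφₙ, cosθₙ) = (+0.055356, -0.996179, -0.067552), ω = 1.1961.
R = I cosω + sinω [n̂]ₓ + (1−cosω) n̂n̂ᵀ gives
  R = [+0.367933, +0.027903, -0.929434; -0.097827, +0.995164, -0.008850; +0.924692, +0.094180, +0.368883]
β = atan2(√(R₁₃²+R₂₃²), R₃₃) = 1.192989; α = atan2(R₂₃, R₁₃) mod 2π = 3.151114; γ = atan2(R₃₂, −R₃₁) mod 2π = 3.040092
First d^3_{1,1}(β=1.1930), then the phase factors e^{-i(1)α} and e^{-i(1)γ}:
c=cos(1.192989/2)=0.827310, s=sin(1.192989/2)=0.561746; N=√[24·2·24·2]=48.000000
Admissible k: 0..2 (factorial args all ≥0)
  k=0: (−1)^0·48.0000/(48)·0.8273^6·0.5617^0 = +0.320634
  k=1: (−1)^1·48.0000/(6)·0.8273^4·0.5617^2 = -1.182613
  k=2: (−1)^2·48.0000/(8)·0.8273^2·0.5617^4 = +0.408928
d^3_{1,1}(1.1930) = +0.320634 -1.182613 +0.408928 = -0.453051
Attach z-rotation phases: D = e^{-i(1)(3.1511)}·(-0.453051)·e^{-i(1)(3.0401)} = -0.451136-0.041612i

Re=-0.4511 Im=-0.0416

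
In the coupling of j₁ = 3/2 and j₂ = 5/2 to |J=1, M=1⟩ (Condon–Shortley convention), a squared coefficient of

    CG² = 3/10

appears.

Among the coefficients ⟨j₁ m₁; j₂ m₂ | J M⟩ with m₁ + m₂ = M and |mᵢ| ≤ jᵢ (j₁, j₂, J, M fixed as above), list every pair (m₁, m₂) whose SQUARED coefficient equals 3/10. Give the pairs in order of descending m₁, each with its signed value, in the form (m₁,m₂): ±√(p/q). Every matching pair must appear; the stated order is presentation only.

Admissible pairs with m₁+m₂ = M = 1: (-3/2,5/2), (-1/2,3/2), (1/2,1/2), (3/2,-1/2)
  (m₁,m₂)=(3/2,-1/2): CG² = 1/20, CG = +√(1/20)
  (m₁,m₂)=(1/2,1/2): CG² = 3/20, CG = −√(3/20)
  (m₁,m₂)=(-1/2,3/2): CG² = 3/10, CG = +√(3/10)   ← matches the target
  (m₁,m₂)=(-3/2,5/2): CG² = 1/2, CG = −√(1/2)
Pairs with CG² = 3/10: (-1/2,3/2): +√(3/10)

(-1/2,3/2): +√(3/10)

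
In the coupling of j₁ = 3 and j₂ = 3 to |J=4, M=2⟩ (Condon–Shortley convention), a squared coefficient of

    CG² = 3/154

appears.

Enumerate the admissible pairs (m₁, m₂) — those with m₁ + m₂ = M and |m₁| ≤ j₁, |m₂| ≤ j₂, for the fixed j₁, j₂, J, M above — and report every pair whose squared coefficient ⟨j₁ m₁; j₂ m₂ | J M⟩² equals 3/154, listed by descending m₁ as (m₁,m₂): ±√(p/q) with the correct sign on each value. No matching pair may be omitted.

(2,0): +√(3/154); (0,2): +√(3/154)

Admissible pairs with m₁+m₂ = M = 2: (-1,3), (0,2), (1,1), (2,0), (3,-1)
  (m₁,m₂)=(3,-1): CG² = 27/77, CG = +√(27/77)
  (m₁,m₂)=(2,0): CG² = 3/154, CG = +√(3/154)   ← matches the target
  (m₁,m₂)=(1,1): CG² = 20/77, CG = −√(20/77)
  (m₁,m₂)=(0,2): CG² = 3/154, CG = +√(3/154)   ← matches the target
  (m₁,m₂)=(-1,3): CG² = 27/77, CG = +√(27/77)
Pairs with CG² = 3/154: (2,0): +√(3/154); (0,2): +√(3/154)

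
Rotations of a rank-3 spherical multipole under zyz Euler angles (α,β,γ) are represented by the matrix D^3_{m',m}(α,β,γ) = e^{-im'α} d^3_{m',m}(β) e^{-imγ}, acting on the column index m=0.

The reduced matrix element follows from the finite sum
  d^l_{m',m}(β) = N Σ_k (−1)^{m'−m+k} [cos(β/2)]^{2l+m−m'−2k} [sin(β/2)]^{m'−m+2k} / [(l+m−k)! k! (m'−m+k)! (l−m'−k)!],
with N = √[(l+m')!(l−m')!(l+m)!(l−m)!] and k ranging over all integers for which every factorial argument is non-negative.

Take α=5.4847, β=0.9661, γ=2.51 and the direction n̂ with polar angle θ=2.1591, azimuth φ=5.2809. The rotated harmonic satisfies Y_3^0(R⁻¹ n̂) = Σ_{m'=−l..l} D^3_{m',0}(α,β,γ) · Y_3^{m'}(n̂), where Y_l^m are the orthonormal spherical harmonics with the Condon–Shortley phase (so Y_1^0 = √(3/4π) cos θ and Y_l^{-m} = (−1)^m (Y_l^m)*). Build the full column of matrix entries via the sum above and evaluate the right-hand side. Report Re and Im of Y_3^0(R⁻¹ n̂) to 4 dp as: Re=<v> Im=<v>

Re=-0.3138 Im=0.0000

Need the full column D^3_{m',0} for m'=−3..3 at α=5.4847, β=0.9661, γ=2.5100.
cos(β/2)=0.885582, sin(β/2)=0.464482
d^3_{-3,0}: single k=3 term ⇒ +0.311250;  D = -0.228556-0.211279i
d^3_{-2,0}: k∈[2..3] ⇒ +0.726800 -0.199938 = +0.526862;  D = -0.013789-0.526682i
d^3_{-1,0}: k∈[1..3] ⇒ +0.876405 -0.723280 +0.066323 = +0.219448;  D = +0.153129-0.157191i
d^3_{0,0}: k∈[0..3] ⇒ +0.482363 -1.194254 +0.328532 -0.010042 = -0.393402;  D = -0.393402+0.000000i
d^3_{1,0}: k∈[0..2] ⇒ -0.876405 +0.723280 -0.066323 = -0.219448;  D = -0.153129-0.157191i
d^3_{2,0}: k∈[0..1] ⇒ +0.726800 -0.199938 = +0.526862;  D = -0.013789+0.526682i
d^3_{3,0}: single k=0 term ⇒ -0.311250;  D = +0.228556-0.211279i
Y_3^{m'}(θ=2.1591,φ=5.2809) and Σ D·Y over m':
  (-0.2286-0.2113i)·(-0.2380+0.0323i)  (-0.0138-0.5267i)·(+0.1650-0.3561i)  (+0.1531-0.1572i)·(+0.0781+0.1223i)  (-0.3934+0.0000i)·(+0.3024+0.0000i)  (-0.1531-0.1572i)·(-0.0781+0.1223i)  (-0.0138+0.5267i)·(+0.1650+0.3561i)  (+0.2286-0.2113i)·(+0.2380+0.0323i)
Y_3^0(R⁻¹ n̂) = -0.313835+0.000000i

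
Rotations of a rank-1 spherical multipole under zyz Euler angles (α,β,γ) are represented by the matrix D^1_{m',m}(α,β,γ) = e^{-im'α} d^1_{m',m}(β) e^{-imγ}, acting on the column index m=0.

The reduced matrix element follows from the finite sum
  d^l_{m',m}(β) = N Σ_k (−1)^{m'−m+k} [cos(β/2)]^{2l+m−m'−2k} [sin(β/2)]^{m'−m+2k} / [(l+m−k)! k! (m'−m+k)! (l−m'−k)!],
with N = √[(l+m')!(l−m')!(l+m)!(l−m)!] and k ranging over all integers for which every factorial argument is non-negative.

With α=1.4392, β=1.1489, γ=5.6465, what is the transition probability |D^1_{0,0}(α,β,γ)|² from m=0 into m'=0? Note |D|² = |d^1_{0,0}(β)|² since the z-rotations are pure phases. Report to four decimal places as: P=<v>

P=0.1677

D^1_{0,0}(1.4392,1.1489,5.6465) = e^{-i·0·1.4392}·d^1_{0,0}(1.1489)·e^{-i·0·5.6465}. Compute d first:
Half-angle: c=0.839491, s=0.543373. N=√(1·1·1·1)=1.000000
k: max(0,(0)−(0))=0 … min(1+(0),1−(0))=1
  k=0: (−1)^0·1.0000/(1)·0.8395^2·0.5434^0 = +0.704746
  k=1: (−1)^1·1.0000/(1)·0.8395^0·0.5434^2 = -0.295254
d^1_{0,0}(1.1489) = +0.704746 -0.295254 = +0.409491
|D^1_{0,0}|² = |d^1_{0,0}(β)|² = (+0.409491)² = 0.167683 (the z-rotation phases have unit modulus)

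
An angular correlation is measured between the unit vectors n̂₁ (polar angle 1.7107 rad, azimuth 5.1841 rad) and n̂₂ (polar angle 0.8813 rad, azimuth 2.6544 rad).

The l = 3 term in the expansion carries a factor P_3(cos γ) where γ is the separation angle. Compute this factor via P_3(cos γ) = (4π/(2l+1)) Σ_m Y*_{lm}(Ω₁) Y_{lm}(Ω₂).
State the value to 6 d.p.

Term-by-term m-sum for l=3 (normalisation 4π/7 = 1.795196):
  m=-3: Y*=-0.400215+0.062807i  Y=-0.020889-0.190499i  product +0.020325+0.074929i
  m=-2: Y*=+0.082032+0.113131i  Y=+0.217388+0.320216i  product -0.018394+0.050861i
  m=-1: Y*=-0.131283+0.257356i  Y=-0.225504-0.119469i  product +0.060351-0.042351i
  m=+0: Y*=+0.151056-0.000000i  Y=-0.231835+0.000000i  product -0.035020+0.000000i
  m=+1: Y*=+0.131283+0.257356i  Y=+0.225504-0.119469i  product +0.060351+0.042351i
  m=+2: Y*=+0.082032-0.113131i  Y=+0.217388-0.320216i  product -0.018394-0.050861i
  m=+3: Y*=+0.400215+0.062807i  Y=+0.020889-0.190499i  product +0.020325-0.074929i
Σ over m = +0.089544+0.000000i; ×(4π/7) → +0.160749+0.000000i. Real part: 0.160749

0.160749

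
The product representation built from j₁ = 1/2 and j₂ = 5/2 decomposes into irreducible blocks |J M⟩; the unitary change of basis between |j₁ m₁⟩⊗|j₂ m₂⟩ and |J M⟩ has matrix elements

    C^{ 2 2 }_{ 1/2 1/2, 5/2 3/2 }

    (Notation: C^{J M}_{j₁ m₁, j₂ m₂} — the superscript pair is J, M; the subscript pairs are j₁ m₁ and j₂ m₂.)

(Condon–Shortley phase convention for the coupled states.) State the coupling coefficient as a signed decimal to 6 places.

+√(1/6) ≈ +0.408248

√[5·1!0!4!/6! · 1!0!4!1!4!0!] = √(96)
  +(−1)^0/∏(0,1,0,4,0,0)! = 1/24  (running 1/24)
⟨..|..⟩ = √(96)·(1/24) = +0.408248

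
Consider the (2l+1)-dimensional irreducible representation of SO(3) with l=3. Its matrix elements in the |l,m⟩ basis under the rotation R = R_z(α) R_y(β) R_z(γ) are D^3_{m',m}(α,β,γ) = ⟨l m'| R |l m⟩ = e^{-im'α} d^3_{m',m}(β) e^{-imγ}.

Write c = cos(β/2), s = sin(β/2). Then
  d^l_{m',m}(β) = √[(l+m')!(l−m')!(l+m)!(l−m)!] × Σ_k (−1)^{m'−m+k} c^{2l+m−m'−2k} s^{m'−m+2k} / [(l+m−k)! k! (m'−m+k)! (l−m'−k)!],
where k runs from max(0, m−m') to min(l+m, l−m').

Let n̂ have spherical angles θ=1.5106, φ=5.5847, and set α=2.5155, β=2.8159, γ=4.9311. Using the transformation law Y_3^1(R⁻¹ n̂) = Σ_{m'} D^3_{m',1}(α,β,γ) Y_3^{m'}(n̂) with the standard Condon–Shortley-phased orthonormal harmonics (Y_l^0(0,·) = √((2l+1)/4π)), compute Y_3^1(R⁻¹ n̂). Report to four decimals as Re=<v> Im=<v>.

Re=0.0124 Im=0.0874

Need the full column D^3_{m',1} for m'=−3..3 at α=2.5155, β=2.8159, γ=4.9311.
cos(β/2)=0.162128, sin(β/2)=0.986770
d^3_{-3,1}: single k=4 term ⇒ +0.096521;  D = -0.083464+0.048477i
d^3_{-2,1}: k∈[3..4] ⇒ +0.025897 -0.479663 = -0.453766;  D = -0.451503-0.045256i
d^3_{-1,1}: k∈[2..4] ⇒ +0.004037 -0.199373 +0.923199 = +0.727862;  D = -0.544325-0.483212i
d^3_{0,1}: k∈[1..3] ⇒ +0.000383 -0.042553 +0.525444 = +0.483274;  D = +0.104857+0.471762i
d^3_{1,1}: k∈[0..2] ⇒ +0.000018 -0.005382 +0.149530 = +0.144166;  D = +0.057120-0.132368i
d^3_{2,1}: k∈[0..1] ⇒ -0.000350 +0.025897 = +0.025547;  D = -0.021947+0.013076i
d^3_{3,1}: single k=0 term ⇒ +0.002606;  D = +0.002595+0.000231i
Y_3^{m'}(θ=1.5106,φ=5.5847) and Σ D·Y over m':
  (-0.0835+0.0485i)·(-0.2079+0.3591i)  (-0.4515-0.0453i)·(+0.0106+0.0603i)  (-0.5443-0.4832i)·(-0.2426-0.2037i)  (+0.1049+0.4718i)·(-0.0669+0.0000i)  (+0.0571-0.1324i)·(+0.2426-0.2037i)  (-0.0219+0.0131i)·(+0.0106-0.0603i)  (+0.0026+0.0002i)·(+0.2079+0.3591i)
Y_3^1(R⁻¹ n̂) = +0.012387+0.087434i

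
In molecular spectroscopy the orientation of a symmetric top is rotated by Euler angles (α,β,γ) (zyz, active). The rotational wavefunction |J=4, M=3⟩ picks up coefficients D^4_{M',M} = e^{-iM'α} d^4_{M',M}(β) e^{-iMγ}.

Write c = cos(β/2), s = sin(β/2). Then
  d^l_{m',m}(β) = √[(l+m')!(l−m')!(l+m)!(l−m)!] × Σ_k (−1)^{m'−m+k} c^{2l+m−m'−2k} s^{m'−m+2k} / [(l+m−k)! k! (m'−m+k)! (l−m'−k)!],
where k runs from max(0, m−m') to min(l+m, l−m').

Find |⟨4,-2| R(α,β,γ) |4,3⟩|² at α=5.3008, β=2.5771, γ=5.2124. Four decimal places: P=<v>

Split into d^4_{-2,3}(β=2.5771) × two z-phases.
Half-angle: c=0.278514, s=0.960432. N=√(2·720·5040·1)=2693.993318
k∈{5,6} keeps every argument non-negative
  k=5: (−1)^0·2693.9933/(240)·0.2785^3·0.9604^5 = +0.198180
  k=6: (−1)^1·2693.9933/(720)·0.2785^1·0.9604^7 = -0.785557
d^4_{-2,3}(2.5771) = +0.198180 -0.785557 = -0.587378
|D^4_{-2,3}|² = |d^4_{-2,3}(β)|² = (-0.587378)² = 0.345012 (the z-rotation phases have unit modulus)

P=0.3450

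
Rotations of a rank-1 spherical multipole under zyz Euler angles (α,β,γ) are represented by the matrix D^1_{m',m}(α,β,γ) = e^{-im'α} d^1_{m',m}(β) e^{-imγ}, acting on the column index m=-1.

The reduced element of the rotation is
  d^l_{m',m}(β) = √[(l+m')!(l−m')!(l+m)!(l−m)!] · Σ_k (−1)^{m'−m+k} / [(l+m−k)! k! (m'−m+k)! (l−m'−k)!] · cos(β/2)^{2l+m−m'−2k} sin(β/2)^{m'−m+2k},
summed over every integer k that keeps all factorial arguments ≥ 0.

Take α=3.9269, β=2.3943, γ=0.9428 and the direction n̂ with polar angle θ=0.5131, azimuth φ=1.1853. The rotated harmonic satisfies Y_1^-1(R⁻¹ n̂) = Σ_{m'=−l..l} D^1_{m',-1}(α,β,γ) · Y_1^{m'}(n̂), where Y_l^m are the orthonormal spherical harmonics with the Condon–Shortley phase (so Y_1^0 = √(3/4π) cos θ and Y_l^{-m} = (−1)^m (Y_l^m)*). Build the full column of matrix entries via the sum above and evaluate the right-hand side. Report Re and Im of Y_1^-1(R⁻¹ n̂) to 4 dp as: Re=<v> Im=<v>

Need the full column D^1_{m',-1} for m'=−1..1 at α=3.9269, β=2.3943, γ=0.9428.
cos(β/2)=0.365013, sin(β/2)=0.931003
d^1_{-1,-1}: single k=0 term ⇒ +0.133234;  D = +0.020873-0.131589i
d^1_{0,-1}: single k=0 term ⇒ -0.480589;  D = -0.282358-0.388896i
d^1_{1,-1}: single k=0 term ⇒ +0.866766;  D = -0.856038-0.135946i
Y_1^{m'}(θ=0.5131,φ=1.1853) and Σ D·Y over m':
  (+0.0209-0.1316i)·(+0.0638-0.1571i)  (-0.2824-0.3889i)·(+0.4257+0.0000i)  (-0.8560-0.1359i)·(-0.0638-0.1571i)
Y_1^-1(R⁻¹ n̂) = -0.106316-0.034022i

Re=-0.1063 Im=-0.0340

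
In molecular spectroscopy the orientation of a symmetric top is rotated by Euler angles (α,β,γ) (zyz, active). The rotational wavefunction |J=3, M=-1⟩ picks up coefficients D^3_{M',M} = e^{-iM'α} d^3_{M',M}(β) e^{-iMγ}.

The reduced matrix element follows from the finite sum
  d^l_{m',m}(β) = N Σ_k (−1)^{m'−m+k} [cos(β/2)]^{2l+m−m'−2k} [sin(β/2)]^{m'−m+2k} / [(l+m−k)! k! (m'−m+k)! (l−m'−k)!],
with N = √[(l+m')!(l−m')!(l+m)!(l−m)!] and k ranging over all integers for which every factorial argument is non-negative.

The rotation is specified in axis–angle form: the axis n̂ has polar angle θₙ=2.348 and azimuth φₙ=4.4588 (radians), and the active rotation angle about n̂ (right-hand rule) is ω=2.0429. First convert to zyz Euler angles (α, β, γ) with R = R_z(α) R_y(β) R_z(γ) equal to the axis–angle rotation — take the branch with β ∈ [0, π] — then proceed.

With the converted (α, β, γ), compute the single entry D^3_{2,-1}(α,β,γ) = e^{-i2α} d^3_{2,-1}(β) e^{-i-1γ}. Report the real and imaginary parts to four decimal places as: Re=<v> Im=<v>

Axis–angle → zyz. n̂ = (sinθₙcosφₙ, sinθₙsinφₙ, cosθₙ) = (-0.178847, -0.690078, -0.701289), ω = 2.0429.
R = I cosω + sinω [n̂]ₓ + (1−cosω) n̂n̂ᵀ gives
  R = [-0.408229, +0.804121, -0.432133; -0.445033, +0.238008, +0.863306; +0.797054, +0.544740, +0.260699]
β = atan2(√(R₁₃²+R₂₃²), R₃₃) = 1.307050; α = atan2(R₂₃, R₁₃) mod 2π = 2.034888; γ = atan2(R₃₂, −R₃₁) mod 2π = 2.542066
Split into d^3_{2,-1}(β=1.3071) × two z-phases.
Half-angle: c=0.793946, s=0.607989. N=√(120·1·2·24)=75.894664
k: max(0,(-1)−(2))=0 … min(3+(-1),3−(2))=1
  k=0: (−1)^3·75.8947/(12)·0.7939^3·0.6080^3 = -0.711359
  k=1: (−1)^4·75.8947/(24)·0.7939^1·0.6080^5 = +0.208578
d^3_{2,-1}(1.3071) = -0.711359 +0.208578 = -0.502781
Attach z-rotation phases: D = e^{-i(2)(2.0349)}·(-0.502781)·e^{-i(-1)(2.5421)} = -0.021656+0.502315i

Re=-0.0217 Im=0.5023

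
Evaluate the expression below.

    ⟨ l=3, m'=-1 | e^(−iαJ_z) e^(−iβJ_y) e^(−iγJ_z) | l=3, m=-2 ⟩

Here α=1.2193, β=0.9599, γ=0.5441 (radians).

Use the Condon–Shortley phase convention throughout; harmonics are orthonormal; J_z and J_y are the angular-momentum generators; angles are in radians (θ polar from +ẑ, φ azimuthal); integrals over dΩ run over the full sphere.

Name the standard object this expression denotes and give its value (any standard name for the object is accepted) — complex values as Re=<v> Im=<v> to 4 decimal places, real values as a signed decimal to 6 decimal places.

This is a Wigner D-matrix element — the rotation-matrix element ⟨l m'| R(α,β,γ) |l m⟩ in the angular-momentum basis.
Split into d^3_{-1,-2}(β=0.9599) × two z-phases.
With c≡cos(β/2)=0.887018 and s≡sin(β/2)=0.461735, N=[2·24·1·120]^{1/2}=75.894664
The bounds max(0,m−m')=0 and min(l+m,l−m')=1 give 2 terms
  k=0: (−1)^1·75.8947/(24)·0.8870^5·0.4617^1 = -0.801779
  k=1: (−1)^2·75.8947/(12)·0.8870^3·0.4617^3 = +0.434515
d^3_{-1,-2}(0.9599) = -0.801779 +0.434515 = -0.367264
Attach z-rotation phases: D = e^{-i(-1)(1.2193)}·(-0.367264)·e^{-i(-2)(0.5441)} = +0.246746-0.272028i

Wigner D-matrix element, Re=0.2467 Im=-0.2720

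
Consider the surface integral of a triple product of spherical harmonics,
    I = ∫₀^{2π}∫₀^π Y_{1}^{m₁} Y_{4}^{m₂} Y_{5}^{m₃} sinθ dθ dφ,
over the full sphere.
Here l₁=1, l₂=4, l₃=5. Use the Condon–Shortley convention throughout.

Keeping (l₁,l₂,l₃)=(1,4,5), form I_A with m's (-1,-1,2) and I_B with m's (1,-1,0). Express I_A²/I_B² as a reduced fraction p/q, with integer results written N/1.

21/10

Same 1,4,5: normalisation and zero-m 3j drop out of the ratio.
A: Δ: 0! 2! 8! / 11! → 1/495; sum: t=0:+1/1440 = 1/1440; 3j²(1 4 5; -1 -1 2) = Δ·Π!·Σ² = 7/165  (sign -1)
B: Δ: 0! 2! 8! / 11! → 1/495; sum: t=0:+1/1440 = 1/1440; 3j²(1 4 5; 1 -1 0) = Δ·Π!·Σ² = 2/99  (sign -1)
I_A²/I_B² = (7/165)/(2/99) = 21/10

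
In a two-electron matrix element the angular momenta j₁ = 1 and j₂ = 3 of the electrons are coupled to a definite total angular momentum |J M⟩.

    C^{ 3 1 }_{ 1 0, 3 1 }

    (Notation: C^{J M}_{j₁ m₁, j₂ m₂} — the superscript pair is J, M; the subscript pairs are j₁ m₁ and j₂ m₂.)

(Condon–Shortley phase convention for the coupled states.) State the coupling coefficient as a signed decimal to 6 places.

j₁+j₂−J=1  J+j₁−j₂=1  J−j₁+j₂=5  j₁+j₂+J+1=8
(j₁±m₁, j₂±m₂, J±M) = (1,1,4,2,4,2)
P² = 48
sum k=0..1:
  [0] +1/24 = 1/24
  [1] −1/12 = -1/12
S = -1/24
C² = P²·S² = 1/12 ; C = -0.288675

-0.288675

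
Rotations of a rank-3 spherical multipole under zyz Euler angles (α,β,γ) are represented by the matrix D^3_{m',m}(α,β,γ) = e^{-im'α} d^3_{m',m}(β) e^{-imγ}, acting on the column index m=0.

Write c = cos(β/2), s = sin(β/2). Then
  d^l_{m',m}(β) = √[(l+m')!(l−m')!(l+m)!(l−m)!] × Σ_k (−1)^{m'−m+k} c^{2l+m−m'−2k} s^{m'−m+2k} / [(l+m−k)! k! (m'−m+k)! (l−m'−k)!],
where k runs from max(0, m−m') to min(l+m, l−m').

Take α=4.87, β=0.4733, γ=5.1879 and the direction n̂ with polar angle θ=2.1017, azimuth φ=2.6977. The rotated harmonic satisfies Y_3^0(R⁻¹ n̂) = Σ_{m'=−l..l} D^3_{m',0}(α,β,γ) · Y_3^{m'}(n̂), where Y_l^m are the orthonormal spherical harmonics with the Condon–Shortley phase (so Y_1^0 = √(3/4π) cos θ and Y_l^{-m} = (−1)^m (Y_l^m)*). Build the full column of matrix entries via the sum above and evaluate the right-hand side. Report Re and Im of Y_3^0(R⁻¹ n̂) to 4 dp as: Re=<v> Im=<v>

Re=0.1846 Im=0.0000

Need the full column D^3_{m',0} for m'=−3..3 at α=4.8700, β=0.4733, γ=5.1879.
cos(β/2)=0.972129, sin(β/2)=0.234447
d^3_{-3,0}: single k=3 term ⇒ +0.052945;  D = -0.024112+0.047136i
d^3_{-2,0}: k∈[2..3] ⇒ +0.268873 -0.015638 = +0.253234;  D = -0.240757-0.078510i
d^3_{-1,0}: k∈[1..3] ⇒ +0.705107 -0.123032 +0.002385 = +0.584460;  D = +0.091736-0.577216i
d^3_{0,0}: k∈[0..3] ⇒ +0.844001 -0.441803 +0.025696 -0.000166 = +0.427729;  D = +0.427729+0.000000i
d^3_{1,0}: k∈[0..2] ⇒ -0.705107 +0.123032 -0.002385 = -0.584460;  D = -0.091736-0.577216i
d^3_{2,0}: k∈[0..1] ⇒ +0.268873 -0.015638 = +0.253234;  D = -0.240757+0.078510i
d^3_{3,0}: single k=0 term ⇒ -0.052945;  D = +0.024112+0.047136i
Y_3^{m'}(θ=2.1017,φ=2.6977) and Σ D·Y over m':
  (-0.0241+0.0471i)·(-0.0634-0.2599i)  (-0.2408-0.0785i)·(-0.2429-0.2985i)  (+0.0917-0.5772i)·(-0.0709-0.0337i)  (+0.4277+0.0000i)·(+0.3247+0.0000i)  (-0.0917-0.5772i)·(+0.0709-0.0337i)  (-0.2408+0.0785i)·(-0.2429+0.2985i)  (+0.0241+0.0471i)·(+0.0634-0.2599i)
Y_3^0(R⁻¹ n̂) = +0.184553+0.000000i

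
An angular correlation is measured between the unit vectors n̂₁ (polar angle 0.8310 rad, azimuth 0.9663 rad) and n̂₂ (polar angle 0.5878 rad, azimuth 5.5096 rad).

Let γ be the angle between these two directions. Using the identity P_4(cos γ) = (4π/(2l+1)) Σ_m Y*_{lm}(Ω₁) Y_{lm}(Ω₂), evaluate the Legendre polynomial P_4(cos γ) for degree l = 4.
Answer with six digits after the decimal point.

-0.276493

Summing Y*_{l m}(θ₁,φ₁)·Y_{l m}(θ₂,φ₂) over m ∈ [−4, 4]; prefactor 4π/(2·4+1) = 1.396263:
  m=-4: Y*=-0.098701-0.087200i  Y=-0.041799+0.001977i  product +0.004298+0.003450i
  m=-3: Y*=-0.330035+0.081708i  Y=-0.121063+0.129963i  product +0.029336-0.052784i
  m=-2: Y*=-0.140900+0.372294i  Y=+0.009350+0.395669i  product -0.148622-0.052269i
  m=-1: Y*=+0.024263+0.035125i  Y=+0.288540+0.281803i  product -0.002898+0.016972i
  m=+0: Y*=-0.360212-0.000000i  Y=-0.104794+0.000000i  product +0.037748+0.000000i
  m=+1: Y*=-0.024263+0.035125i  Y=-0.288540+0.281803i  product -0.002898-0.016972i
  m=+2: Y*=-0.140900-0.372294i  Y=+0.009350-0.395669i  product -0.148622+0.052269i
  m=+3: Y*=+0.330035+0.081708i  Y=+0.121063+0.129963i  product +0.029336+0.052784i
  m=+4: Y*=-0.098701+0.087200i  Y=-0.041799-0.001977i  product +0.004298-0.003450i
Accumulated sum -0.198024-0.000000i; after 4π/(2l+1) scaling, -0.276493-0.000000i ⇒ P_4 = -0.276493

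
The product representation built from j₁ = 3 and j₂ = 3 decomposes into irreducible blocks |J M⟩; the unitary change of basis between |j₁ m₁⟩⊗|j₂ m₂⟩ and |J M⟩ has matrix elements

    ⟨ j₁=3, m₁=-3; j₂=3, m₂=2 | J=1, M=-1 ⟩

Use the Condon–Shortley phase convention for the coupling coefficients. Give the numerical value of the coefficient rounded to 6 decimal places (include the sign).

−√(3/28) = -0.327327

j₁+j₂−J=5  J+j₁−j₂=1  J−j₁+j₂=1  j₁+j₂+J+1=8
(j₁±m₁, j₂±m₂, J±M) = (0,6,5,1,0,2)
P² = 10800/7
sum k=5..5:
  [5] −1/120 = -1/120
S = -1/120
C² = P²·S² = 3/28 ; C = -0.327327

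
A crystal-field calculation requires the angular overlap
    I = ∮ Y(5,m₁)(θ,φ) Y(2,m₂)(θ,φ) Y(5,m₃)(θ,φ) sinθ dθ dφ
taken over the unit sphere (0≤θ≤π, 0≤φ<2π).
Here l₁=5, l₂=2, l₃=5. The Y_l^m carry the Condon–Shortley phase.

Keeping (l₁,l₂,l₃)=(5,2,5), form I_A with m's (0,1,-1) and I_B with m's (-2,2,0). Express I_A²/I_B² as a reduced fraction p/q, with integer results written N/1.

Same 5,2,5: normalisation and zero-m 3j drop out of the ratio.
A: Δ: 2! 8! 2! / 13! → 1/38610; sum: t=1:−1/1152 t=2:+1/1440 = -1/5760; 3j²(5 2 5; 0 1 -1) = Δ·Π!·Σ² = 1/858  (sign -1)
B: Δ: 2! 8! 2! / 13! → 1/38610; sum: t=2:+1/2880 = 1/2880; 3j²(5 2 5; -2 2 0) = Δ·Π!·Σ² = 14/429  (sign -1)
I_A²/I_B² = (1/858)/(14/429) = 1/28

1/28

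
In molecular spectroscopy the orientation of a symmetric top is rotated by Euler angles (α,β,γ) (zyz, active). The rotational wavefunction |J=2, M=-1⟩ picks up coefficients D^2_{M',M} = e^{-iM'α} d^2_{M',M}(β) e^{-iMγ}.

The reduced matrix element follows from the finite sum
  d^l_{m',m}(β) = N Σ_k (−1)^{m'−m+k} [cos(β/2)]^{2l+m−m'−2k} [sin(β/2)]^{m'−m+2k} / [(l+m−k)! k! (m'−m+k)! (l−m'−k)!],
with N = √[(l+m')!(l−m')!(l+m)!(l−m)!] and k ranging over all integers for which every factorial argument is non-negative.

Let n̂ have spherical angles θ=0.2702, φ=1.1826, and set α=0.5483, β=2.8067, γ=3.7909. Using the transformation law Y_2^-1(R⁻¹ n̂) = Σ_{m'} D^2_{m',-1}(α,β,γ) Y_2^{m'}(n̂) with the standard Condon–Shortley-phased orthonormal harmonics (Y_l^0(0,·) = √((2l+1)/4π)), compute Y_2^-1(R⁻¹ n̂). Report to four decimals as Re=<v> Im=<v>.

Re=-0.2065 Im=-0.2856

Need the full column D^2_{m',-1} for m'=−2..2 at α=0.5483, β=2.8067, γ=3.7909.
cos(β/2)=0.166665, sin(β/2)=0.986014
d^2_{-2,-1}: single k=1 term ⇒ +0.009129;  D = +0.001591-0.008990i
d^2_{-1,-1}: k∈[0..1] ⇒ +0.000772 -0.081017 = -0.080245;  D = +0.029256+0.074722i
d^2_{0,-1}: k∈[0..1] ⇒ -0.011181 +0.391353 = +0.380172;  D = -0.302808-0.229865i
d^2_{1,-1}: k∈[0..1] ⇒ +0.081017 -0.945217 = -0.864200;  D = +0.859796+0.087142i
d^2_{2,-1}: single k=0 term ⇒ -0.319538;  D = +0.288103-0.138209i
Y_2^{m'}(θ=0.2702,φ=1.1826) and Σ D·Y over m':
  (+0.0016-0.0090i)·(-0.0196-0.0193i)  (+0.0293+0.0747i)·(+0.0752-0.1839i)  (-0.3028-0.2299i)·(+0.5634+0.0000i)  (+0.8598+0.0871i)·(-0.0752-0.1839i)  (+0.2881-0.1382i)·(-0.0196+0.0193i)
Y_2^-1(R⁻¹ n̂) = -0.206491-0.285553i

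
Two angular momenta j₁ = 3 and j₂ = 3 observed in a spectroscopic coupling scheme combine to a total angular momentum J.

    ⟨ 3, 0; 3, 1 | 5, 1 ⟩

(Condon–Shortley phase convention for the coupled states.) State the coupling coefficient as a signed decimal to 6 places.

√[11·1!5!5!/12! · 3!3!4!2!6!4!] = √(69120/7)
  +(−1)^0/∏(0,1,3,4,2,1)! = 1/288  (running 1/288)
  +(−1)^1/∏(1,0,2,3,3,2)! = -1/144  (running -1/288)
⟨..|..⟩ = √(69120/7)·(-1/288) = -0.345033

-0.345033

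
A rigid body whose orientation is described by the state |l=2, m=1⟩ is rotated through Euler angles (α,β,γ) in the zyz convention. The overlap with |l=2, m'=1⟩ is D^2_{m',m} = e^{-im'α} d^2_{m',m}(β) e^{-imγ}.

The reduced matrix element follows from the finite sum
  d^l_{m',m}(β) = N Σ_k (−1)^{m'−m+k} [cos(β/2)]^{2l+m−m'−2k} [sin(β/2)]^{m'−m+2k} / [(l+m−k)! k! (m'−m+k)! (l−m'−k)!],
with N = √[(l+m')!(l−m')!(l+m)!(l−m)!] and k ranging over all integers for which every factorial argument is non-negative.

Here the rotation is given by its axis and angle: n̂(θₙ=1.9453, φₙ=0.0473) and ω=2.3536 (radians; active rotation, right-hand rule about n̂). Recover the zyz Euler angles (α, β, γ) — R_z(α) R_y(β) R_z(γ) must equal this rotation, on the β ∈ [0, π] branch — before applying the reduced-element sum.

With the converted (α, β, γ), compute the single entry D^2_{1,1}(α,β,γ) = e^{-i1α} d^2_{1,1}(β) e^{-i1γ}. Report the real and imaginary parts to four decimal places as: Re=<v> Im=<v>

Axis–angle → zyz. n̂ = (sinθₙcosφₙ, sinθₙsinφₙ, cosθₙ) = (+0.929648, +0.044005, -0.365811), ω = 2.3536.
R = I cosω + sinω [n̂]ₓ + (1−cosω) n̂n̂ᵀ gives
  R = [+0.768503, +0.329099, -0.548723; -0.189576, -0.701968, -0.686515; -0.611117, +0.631613, -0.477075]
β = atan2(√(R₁₃²+R₂₃²), R₃₃) = 2.068120; α = atan2(R₂₃, R₁₃) mod 2π = 4.038082; γ = atan2(R₃₂, −R₃₁) mod 2π = 0.801890
D^2_{1,1}(4.0381,2.0681,0.8019) = e^{-i·1·4.0381}·d^2_{1,1}(2.0681)·e^{-i·1·0.8019}. Compute d first:
With c≡cos(β/2)=0.511334 and s≡sin(β/2)=0.859382, N=[6·1·6·1]^{1/2}=6.000000
k∈{0,1} keeps every argument non-negative
  k=0: (−1)^0·6.0000/(6)·0.5113^4·0.8594^0 = +0.068363
  k=1: (−1)^1·6.0000/(2)·0.5113^2·0.8594^2 = -0.579300
d^2_{1,1}(2.0681) = +0.068363 -0.579300 = -0.510937
Phases: e^{-i·(1)·4.0381}=-0.624356+0.781140i, e^{-i·(1)·0.8019}=+0.695350-0.718671i ⇒ D=-0.065010-0.506784i

Re=-0.0650 Im=-0.5068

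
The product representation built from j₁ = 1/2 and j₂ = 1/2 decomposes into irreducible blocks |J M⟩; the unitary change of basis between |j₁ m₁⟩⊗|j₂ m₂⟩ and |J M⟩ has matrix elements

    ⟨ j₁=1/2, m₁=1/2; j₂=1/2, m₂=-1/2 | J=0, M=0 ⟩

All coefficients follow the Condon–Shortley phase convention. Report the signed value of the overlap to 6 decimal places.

√[1·1!0!0!/2! · 1!0!0!1!0!0!] = √(1/2)
  +(−1)^0/∏(0,1,0,0,0,0)! = 1  (running 1)
⟨..|..⟩ = √(1/2)·(1) = +0.707107

+√(1/2) ≈ +0.707107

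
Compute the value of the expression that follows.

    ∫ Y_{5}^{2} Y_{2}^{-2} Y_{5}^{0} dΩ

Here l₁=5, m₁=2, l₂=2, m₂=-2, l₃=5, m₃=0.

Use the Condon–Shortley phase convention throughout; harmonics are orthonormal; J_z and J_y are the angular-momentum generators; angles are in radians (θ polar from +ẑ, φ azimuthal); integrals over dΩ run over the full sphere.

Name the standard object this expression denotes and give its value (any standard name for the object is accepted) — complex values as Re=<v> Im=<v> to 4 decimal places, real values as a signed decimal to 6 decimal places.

Gaunt coefficient, -0.191372

This is a Gaunt coefficient — the integral of a triple product of spherical harmonics over the sphere.
Rules hold: Σm=0, L=12 even, 3≤5≤7.
N = 11·5·11 = 605
Δ = 2!·8!·2!/13! = 1/38610
Racah Σ t=0..2: t=0:+1/2880 t=1:−1/576 t=2:+1/2880 = -1/960
⇒ 3j(5 2 5; 0 0 0)² = 10/429, sgn +1
Racah Σ t=0..0: t=0:+1/2880 = 1/2880
⇒ 3j(5 2 5; 2 -2 0)² = 14/429, sgn -1
4πI² = N·(3j₀)²·(3jₘ)² = 700/1521
I = -1·√(0.460224/4π) = -0.19137248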